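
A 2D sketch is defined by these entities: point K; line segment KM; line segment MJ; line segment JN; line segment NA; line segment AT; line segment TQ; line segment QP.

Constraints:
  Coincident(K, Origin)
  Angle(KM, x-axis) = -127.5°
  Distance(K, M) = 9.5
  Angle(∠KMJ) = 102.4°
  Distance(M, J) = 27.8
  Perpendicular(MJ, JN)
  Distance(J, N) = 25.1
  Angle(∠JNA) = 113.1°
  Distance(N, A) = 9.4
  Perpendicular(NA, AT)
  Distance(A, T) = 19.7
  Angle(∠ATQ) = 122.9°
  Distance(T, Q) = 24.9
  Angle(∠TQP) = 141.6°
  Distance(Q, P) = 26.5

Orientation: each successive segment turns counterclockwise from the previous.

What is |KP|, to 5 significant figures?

59.290

∠ATQ = 122.9° gives TQ at -105.90° from the x-axis; with |TQ| = 24.9, Q = (2.9138, -33.352). ∠TQP = 141.6° gives QP at -67.500° from the x-axis; with |QP| = 26.5, P = (13.055, -57.835). Then |KP| = |P − K| = 59.290.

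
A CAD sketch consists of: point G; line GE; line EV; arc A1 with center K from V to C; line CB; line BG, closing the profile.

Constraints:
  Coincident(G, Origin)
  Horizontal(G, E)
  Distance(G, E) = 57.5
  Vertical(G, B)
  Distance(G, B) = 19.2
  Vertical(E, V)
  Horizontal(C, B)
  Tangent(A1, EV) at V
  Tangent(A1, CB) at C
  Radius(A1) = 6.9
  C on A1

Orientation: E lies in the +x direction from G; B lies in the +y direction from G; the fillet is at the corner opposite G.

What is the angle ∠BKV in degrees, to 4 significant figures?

172.2°

G is at the origin; G and E share the same y with |GE| = 57.5 and E on the +x side, so E = (57.50, 0.000). GB is vertical with |GB| = 19.2 and B on the +y side, so B = (0.000, 19.20). The virtual corner opposite G is at (57.50, 19.20). A1 meets EV tangentially, so KV is at right angles to EV and A1 meets CB tangentially, so KC is at right angles to CB, with radius 6.9, so the center K sits 6.9 in from both sides at K = (50.60, 12.30). That places the tangent points at V = (57.50, 12.30) on EV and C = (50.60, 19.20) on CB. Then cos ∠BKV = KB·KV / (|KB||KV|), giving 172.2°.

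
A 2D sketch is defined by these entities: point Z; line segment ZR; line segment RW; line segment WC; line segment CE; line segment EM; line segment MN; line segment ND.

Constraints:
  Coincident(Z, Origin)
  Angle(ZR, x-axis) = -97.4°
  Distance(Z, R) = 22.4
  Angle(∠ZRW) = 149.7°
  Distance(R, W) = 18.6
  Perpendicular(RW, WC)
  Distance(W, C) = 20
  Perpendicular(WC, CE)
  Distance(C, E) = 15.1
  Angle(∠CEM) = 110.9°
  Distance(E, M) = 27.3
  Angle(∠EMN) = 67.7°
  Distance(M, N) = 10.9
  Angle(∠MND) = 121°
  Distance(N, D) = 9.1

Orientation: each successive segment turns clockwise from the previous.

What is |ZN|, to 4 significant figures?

29.15

Z is at the origin; ZR runs at -97.4° with length 22.4, so R = (-2.885, -22.21). ∠ZRW = 149.7° gives RW at -127.7° from the x-axis; with |RW| = 18.6, W = (-14.26, -36.93). The perpendicularity gives WC at right angles to RW, so WC runs at 142.3°; with |WC| = 20.0, C = (-30.08, -24.70). WC ⟂ CE, so CE runs at 52.30°; with |CE| = 15.1, E = (-20.85, -12.75). ∠CEM = 110.9° gives EM at -16.80° from the x-axis; with |EM| = 27.3, M = (5.285, -20.64). ∠EMN = 67.7° gives MN at -129.1° from the x-axis; with |MN| = 10.9, N = (-1.589, -29.10). Then |ZN| = |N − Z| = 29.15.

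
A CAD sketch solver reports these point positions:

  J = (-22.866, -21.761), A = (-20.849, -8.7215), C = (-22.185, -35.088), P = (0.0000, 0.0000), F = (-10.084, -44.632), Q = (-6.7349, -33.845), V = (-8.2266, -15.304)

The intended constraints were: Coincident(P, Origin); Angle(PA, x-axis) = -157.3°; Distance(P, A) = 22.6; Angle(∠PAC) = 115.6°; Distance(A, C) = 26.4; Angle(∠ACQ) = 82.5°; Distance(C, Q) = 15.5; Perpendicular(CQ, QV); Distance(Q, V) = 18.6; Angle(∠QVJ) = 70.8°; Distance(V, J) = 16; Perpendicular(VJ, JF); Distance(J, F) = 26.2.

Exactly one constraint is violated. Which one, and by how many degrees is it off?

Perpendicular(VJ, JF) — off by 5.40°.

P = (0.00, 0.00) ✓; PA at -157.3° ✓; |PA| = 22.60 ✓; ∠PAC = 115.6° ✓; |AC| = 26.40 ✓; ∠ACQ = 82.50° ✓; |CQ| = 15.50 ✓; ∠(CQ, QV) = 90.00° ✓; |QV| = 18.60 ✓; ∠QVJ = 70.80° ✓; |VJ| = 16.00 ✓; ∠(VJ, JF) = 95.40° ✗; |JF| = 26.20 ✓.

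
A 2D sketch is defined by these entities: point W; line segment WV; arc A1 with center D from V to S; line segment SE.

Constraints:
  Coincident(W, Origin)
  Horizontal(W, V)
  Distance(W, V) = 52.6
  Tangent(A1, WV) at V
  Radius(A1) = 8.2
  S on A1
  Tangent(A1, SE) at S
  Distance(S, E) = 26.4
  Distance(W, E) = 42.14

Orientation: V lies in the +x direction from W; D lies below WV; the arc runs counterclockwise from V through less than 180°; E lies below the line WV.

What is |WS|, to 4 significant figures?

45.67

W is at the origin; WV is horizontal with |WV| = 52.6 and V on the +x side, so V = (52.60, 0.000). Tangency of A1 to WV means the radius DV is perpendicular to WV, so D = V + (0, -8.2) = (52.60, -8.200). Since DS ⟂ SE (tangency), |DE| = √(8.2² + 26.4²) = 27.64 regardless of where S sits on A1. So E lies on both circle(W, 42.14) and circle(D, 27.64); the below-WV intersection is E = (32.34, -27.01). S is the foot of the tangent from E: S = (45.49, -4.117).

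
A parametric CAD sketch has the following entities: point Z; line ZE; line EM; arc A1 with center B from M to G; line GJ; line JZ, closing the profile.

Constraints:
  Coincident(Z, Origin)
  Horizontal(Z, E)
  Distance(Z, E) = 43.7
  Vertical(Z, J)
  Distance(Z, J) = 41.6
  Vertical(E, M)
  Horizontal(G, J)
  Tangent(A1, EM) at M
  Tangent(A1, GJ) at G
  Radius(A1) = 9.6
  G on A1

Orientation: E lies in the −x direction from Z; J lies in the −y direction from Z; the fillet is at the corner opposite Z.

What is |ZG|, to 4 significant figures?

53.79

Z is at the origin; ZE is horizontal with |ZE| = 43.7 and E on the −x side, so E = (-43.70, 0.000). Z and J share the same x with |ZJ| = 41.6 and J on the −y side, so J = (0.000, -41.60). The virtual corner opposite Z is at (-43.70, -41.60). A1 meets EM tangentially, so BM is at right angles to EM and the tangent condition forces BG to be normal to GJ, with radius 9.6, so the center B sits 9.6 in from both sides at B = (-34.10, -32.00). That places the tangent points at M = (-43.70, -32.00) on EM and G = (-34.10, -41.60) on GJ. Then |ZG| = |G − Z| = 53.79.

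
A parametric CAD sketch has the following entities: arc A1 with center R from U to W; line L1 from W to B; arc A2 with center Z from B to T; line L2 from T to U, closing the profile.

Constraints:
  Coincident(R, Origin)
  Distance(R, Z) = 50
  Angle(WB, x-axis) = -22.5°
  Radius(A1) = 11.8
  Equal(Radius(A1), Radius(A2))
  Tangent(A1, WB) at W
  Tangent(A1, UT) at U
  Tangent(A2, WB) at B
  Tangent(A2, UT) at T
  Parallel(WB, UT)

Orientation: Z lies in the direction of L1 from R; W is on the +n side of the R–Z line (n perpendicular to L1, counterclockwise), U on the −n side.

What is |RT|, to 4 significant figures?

51.37

The slot axis is L1's direction at -22.5°, so u = (cos -22.5°, sin -22.5°) = (0.9239, -0.3827) and n = (−sin -22.5°, cos -22.5°) = (0.3827, 0.9239). R is at the origin and Z lies 50.0 along u from R, so Z = 50.0·u = (46.19, -19.13). Tangency of A1 to both parallel lines with radius 11.8 puts W and U at R ± 11.8·n: W = (4.516, 10.90), U = (-4.516, -10.90). Equal radii place B and T the same way about Z: B = Z + 11.8·n = (50.71, -8.232), T = Z − 11.8·n = (41.68, -30.04). Then |RT| = |T − R| = 51.37.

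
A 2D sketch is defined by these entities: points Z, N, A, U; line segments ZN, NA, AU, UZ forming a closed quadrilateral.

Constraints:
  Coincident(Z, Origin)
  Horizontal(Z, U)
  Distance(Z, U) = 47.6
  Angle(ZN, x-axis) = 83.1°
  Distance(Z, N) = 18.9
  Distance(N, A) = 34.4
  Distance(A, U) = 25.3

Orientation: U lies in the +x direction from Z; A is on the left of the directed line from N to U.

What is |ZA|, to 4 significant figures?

42.94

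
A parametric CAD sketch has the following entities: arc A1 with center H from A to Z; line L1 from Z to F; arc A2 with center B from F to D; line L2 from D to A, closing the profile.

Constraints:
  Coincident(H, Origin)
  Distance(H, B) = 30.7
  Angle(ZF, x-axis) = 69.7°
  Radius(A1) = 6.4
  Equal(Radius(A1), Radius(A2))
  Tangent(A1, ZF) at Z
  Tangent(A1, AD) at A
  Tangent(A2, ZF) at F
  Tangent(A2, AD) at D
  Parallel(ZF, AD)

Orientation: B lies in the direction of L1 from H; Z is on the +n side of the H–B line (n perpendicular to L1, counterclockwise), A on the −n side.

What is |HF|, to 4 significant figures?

31.36

Tangency of A1 to both parallel lines with radius 6.4 puts Z and A at H ± 6.4·n: Z = (-6.002, 2.220), A = (6.002, -2.220). Equal radii place F and D the same way about B: F = B + 6.4·n = (4.648, 31.01), D = B − 6.4·n = (16.65, 26.57). Then |HF| = |F − H| = 31.36.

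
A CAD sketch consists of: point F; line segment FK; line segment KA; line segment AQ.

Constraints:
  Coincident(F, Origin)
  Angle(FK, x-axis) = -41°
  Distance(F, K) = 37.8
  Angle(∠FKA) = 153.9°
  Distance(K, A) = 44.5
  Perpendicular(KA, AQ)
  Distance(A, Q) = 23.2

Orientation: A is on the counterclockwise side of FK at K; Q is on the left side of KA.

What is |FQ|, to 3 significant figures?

78.7

∠FKA = 153.9°, so KA runs at -41.0° + (180° − 153.9°) = -14.9° from the x-axis; with |KA| = 44.5, A = K + 44.5·(cos -14.9°, sin -14.9°) = (71.5, -36.2). KA is perpendicular to AQ; with |AQ| = 23.2 on the left of KA, Q = A + 23.2·(0.257, 0.966) = (77.5, -13.8). Then |FQ| = |Q − F| = 78.7.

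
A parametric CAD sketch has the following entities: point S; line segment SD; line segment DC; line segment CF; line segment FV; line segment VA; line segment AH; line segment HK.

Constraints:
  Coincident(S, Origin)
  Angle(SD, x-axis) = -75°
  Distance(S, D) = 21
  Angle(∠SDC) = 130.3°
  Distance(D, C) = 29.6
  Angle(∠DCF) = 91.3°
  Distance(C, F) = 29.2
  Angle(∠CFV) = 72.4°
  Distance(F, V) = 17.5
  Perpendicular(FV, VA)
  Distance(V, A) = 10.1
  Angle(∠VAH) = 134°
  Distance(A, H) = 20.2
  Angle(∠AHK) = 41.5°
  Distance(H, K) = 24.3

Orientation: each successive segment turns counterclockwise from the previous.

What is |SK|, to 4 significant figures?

40.91

S is at the origin; SD runs at -75.0° with length 21.0, so D = (5.435, -20.28). ∠SDC = 130.3° gives DC at -25.30° from the x-axis; with |DC| = 29.6, C = (32.20, -32.93). ∠DCF = 91.3° gives CF at 63.40° from the x-axis; with |CF| = 29.2, F = (45.27, -6.825). ∠CFV = 72.4° gives FV at 171.0° from the x-axis; with |FV| = 17.5, V = (27.99, -4.087). FV is perpendicular to VA, so VA runs at -99.00°; with |VA| = 10.1, A = (26.41, -14.06). ∠VAH = 134.0° gives AH at -53.00° from the x-axis; with |AH| = 20.2, H = (38.56, -30.20). ∠AHK = 41.5° gives HK at 85.50° from the x-axis; with |HK| = 24.3, K = (40.47, -5.970). Then |SK| = |K − S| = 40.91.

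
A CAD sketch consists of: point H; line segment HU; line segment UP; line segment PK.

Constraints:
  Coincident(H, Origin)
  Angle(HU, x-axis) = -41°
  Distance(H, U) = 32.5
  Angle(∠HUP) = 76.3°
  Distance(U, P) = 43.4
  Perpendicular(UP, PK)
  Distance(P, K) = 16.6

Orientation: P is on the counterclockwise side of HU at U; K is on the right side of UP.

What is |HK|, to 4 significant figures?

59.96

∠HUP = 76.3°, so UP runs at -41.0° + (180° − 76.3°) = 62.70° from the x-axis; with |UP| = 43.4, P = U + 43.4·(cos 62.70°, sin 62.70°) = (44.43, 17.24). UP is perpendicular to PK; with |PK| = 16.6 on the right of UP, K = P + 16.6·(0.8886, -0.4586) = (59.18, 9.630). Then |HK| = |K − H| = 59.96.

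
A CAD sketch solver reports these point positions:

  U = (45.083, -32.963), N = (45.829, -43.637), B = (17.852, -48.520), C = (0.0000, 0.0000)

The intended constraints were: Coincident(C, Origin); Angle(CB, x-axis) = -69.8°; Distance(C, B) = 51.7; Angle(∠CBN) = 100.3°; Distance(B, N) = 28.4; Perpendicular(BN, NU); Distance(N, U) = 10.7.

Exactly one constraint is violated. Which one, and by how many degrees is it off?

Perpendicular(BN, NU) — off by 5.90°.

C = (0.00, 0.00) ✓; CB at -69.80° ✓; |CB| = 51.70 ✓; ∠CBN = 100.3° ✓; |BN| = 28.40 ✓; ∠(BN, NU) = 84.10° ✗; |NU| = 10.70 ✓.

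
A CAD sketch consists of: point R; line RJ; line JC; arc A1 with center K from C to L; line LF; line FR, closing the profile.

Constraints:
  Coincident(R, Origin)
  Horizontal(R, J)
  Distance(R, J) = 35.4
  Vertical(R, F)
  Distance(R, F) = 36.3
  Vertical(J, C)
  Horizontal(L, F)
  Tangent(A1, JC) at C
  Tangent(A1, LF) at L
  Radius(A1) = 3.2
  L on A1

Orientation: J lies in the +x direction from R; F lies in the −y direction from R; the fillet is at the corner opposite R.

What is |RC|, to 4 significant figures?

48.46

R is at the origin; RJ is horizontal with |RJ| = 35.4 and J on the +x side, so J = (35.40, 0.000). R and F share the same x with |RF| = 36.3 and F on the −y side, so F = (0.000, -36.30). The virtual corner opposite R is at (35.40, -36.30). The tangent condition forces KC to be normal to JC and since A1 is tangent to LF there, KL ⟂ LF, with radius 3.2, so the center K sits 3.2 in from both sides at K = (32.20, -33.10). That places the tangent points at C = (35.40, -33.10) on JC and L = (32.20, -36.30) on LF. Then |RC| = |C − R| = 48.46.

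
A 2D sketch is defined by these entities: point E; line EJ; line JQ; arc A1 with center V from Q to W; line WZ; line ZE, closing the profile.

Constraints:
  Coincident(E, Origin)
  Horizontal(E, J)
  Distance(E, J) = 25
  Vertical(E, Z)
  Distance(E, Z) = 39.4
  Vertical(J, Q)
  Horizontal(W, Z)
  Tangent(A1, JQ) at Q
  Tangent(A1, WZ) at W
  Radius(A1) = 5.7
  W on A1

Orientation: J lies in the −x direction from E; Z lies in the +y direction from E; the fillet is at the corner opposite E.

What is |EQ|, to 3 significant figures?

42.0

E is at the origin; E and J share the same y with |EJ| = 25.0 and J on the −x side, so J = (-25.0, 0.00). EZ is vertical with |EZ| = 39.4 and Z on the +y side, so Z = (0.00, 39.4). The virtual corner opposite E is at (-25.0, 39.4). Tangency of A1 to JQ means the radius VQ is perpendicular to JQ and tangency of A1 to WZ means the radius VW is perpendicular to WZ, with radius 5.7, so the center V sits 5.7 in from both sides at V = (-19.3, 33.7). That places the tangent points at Q = (-25.0, 33.7) on JQ and W = (-19.3, 39.4) on WZ. Then |EQ| = |Q − E| = 42.0.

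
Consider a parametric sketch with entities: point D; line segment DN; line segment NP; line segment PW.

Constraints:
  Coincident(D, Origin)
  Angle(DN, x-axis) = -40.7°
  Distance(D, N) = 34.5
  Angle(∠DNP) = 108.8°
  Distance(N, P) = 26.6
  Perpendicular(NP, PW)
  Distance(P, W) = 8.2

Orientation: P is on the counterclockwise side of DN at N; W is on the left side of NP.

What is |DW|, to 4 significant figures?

44.95

∠DNP = 108.8°, so NP runs at -40.7° + (180° − 108.8°) = 30.50° from the x-axis; with |NP| = 26.6, P = N + 26.6·(cos 30.50°, sin 30.50°) = (49.07, -8.997). The perpendicularity gives PW at right angles to NP; with |PW| = 8.2 on the left of NP, W = P + 8.2·(-0.5075, 0.8616) = (44.91, -1.932). Then |DW| = |W − D| = 44.95.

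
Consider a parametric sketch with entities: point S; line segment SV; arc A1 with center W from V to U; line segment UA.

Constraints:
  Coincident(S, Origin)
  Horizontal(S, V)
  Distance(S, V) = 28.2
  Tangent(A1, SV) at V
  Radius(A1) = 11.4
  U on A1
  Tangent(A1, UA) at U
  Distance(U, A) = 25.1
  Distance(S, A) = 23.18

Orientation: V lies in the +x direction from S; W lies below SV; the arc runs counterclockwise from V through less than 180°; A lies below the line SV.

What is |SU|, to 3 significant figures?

20.0

S is at the origin; SV is horizontal with |SV| = 28.2 and V on the +x side, so V = (28.2, 0.00). The tangent condition forces WV to be normal to SV, so W = V + (0, -11.4) = (28.2, -11.4). Since WU ⟂ UA (tangency), |WA| = √(11.4² + 25.1²) = 27.6 regardless of where U sits on A1. So A lies on both circle(S, 23.18) and circle(W, 27.6); the below-SV intersection is A = (3.17, -23.0). U is the foot of the tangent from A: U = (19.6, -3.95).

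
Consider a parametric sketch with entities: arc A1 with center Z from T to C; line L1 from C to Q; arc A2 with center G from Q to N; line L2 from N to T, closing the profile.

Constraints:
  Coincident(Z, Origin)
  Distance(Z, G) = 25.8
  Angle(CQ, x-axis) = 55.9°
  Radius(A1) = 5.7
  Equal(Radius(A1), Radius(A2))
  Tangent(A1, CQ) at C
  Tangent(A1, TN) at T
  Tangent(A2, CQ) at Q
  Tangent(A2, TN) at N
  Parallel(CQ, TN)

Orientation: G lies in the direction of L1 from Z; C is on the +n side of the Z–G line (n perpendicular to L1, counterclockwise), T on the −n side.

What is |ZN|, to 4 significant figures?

26.42

The slot axis is L1's direction at 55.9°, so u = (cos 55.9°, sin 55.9°) = (0.5606, 0.8281) and n = (−sin 55.9°, cos 55.9°) = (-0.8281, 0.5606). Z is at the origin and G lies 25.8 along u from Z, so G = 25.8·u = (14.46, 21.36). Tangency of A1 to both parallel lines with radius 5.7 puts C and T at Z ± 5.7·n: C = (-4.720, 3.196), T = (4.720, -3.196). Equal radii place Q and N the same way about G: Q = G + 5.7·n = (9.745, 24.56), N = G − 5.7·n = (19.18, 18.17). Then |ZN| = |N − Z| = 26.42.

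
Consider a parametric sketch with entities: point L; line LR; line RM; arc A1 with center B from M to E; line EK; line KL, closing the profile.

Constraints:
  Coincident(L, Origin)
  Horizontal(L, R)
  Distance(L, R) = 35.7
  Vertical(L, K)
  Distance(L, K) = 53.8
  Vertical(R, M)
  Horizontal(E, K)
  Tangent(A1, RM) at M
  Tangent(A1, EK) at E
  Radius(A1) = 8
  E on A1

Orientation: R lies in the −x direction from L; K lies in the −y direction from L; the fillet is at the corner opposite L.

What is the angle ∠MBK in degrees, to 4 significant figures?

163.9°

L is at the origin; LR is horizontal with |LR| = 35.7 and R on the −x side, so R = (-35.70, 0.000). L and K share the same x with |LK| = 53.8 and K on the −y side, so K = (0.000, -53.80). The virtual corner opposite L is at (-35.70, -53.80). Since A1 is tangent to RM there, BM ⟂ RM and the tangent condition forces BE to be normal to EK, with radius 8.0, so the center B sits 8.0 in from both sides at B = (-27.70, -45.80). That places the tangent points at M = (-35.70, -45.80) on RM and E = (-27.70, -53.80) on EK. Then cos ∠MBK = BM·BK / (|BM||BK|), giving 163.9°.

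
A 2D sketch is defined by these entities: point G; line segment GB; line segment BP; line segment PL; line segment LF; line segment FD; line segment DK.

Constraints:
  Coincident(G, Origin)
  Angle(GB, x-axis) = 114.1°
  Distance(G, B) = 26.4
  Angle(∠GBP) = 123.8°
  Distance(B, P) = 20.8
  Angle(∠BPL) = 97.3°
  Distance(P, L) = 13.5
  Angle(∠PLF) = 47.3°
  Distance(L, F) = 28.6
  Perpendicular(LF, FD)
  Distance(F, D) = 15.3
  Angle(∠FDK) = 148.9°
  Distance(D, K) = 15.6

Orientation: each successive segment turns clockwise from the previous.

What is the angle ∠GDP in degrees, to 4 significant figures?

70.33°

G is at the origin; GB runs at 114.1° with length 26.4, so B = (-10.78, 24.10). ∠GBP = 123.8° gives BP at 57.90° from the x-axis; with |BP| = 20.8, P = (0.2732, 41.72). ∠BPL = 97.3° gives PL at -24.80° from the x-axis; with |PL| = 13.5, L = (12.53, 36.06). ∠PLF = 47.3° gives LF at -157.5° from the x-axis; with |LF| = 28.6, F = (-13.89, 25.11). LF is perpendicular to FD, so FD runs at 112.5°; with |FD| = 15.3, D = (-19.75, 39.25). Then cos ∠GDP = DG·DP / (|DG||DP|), giving 70.33°.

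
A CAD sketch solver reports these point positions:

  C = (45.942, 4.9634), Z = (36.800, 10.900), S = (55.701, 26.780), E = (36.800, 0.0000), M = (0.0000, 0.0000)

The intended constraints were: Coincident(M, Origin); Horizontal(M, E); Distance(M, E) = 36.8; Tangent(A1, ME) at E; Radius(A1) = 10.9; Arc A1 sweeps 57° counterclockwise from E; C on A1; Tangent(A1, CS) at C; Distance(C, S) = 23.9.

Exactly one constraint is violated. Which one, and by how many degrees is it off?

Tangent(A1, CS) at C — off by 8.90°.

M = (0.00, 0.00) ✓; M.y = 0.00, E.y = 0.00 ✓; |ME| = 36.80 ✓; ∠(ZE, EM) = 90.00° ✓; |ZE| = 10.90 ✓; bearing(Z→C) − bearing(Z→E) = 57.00° ✓; |ZC| = 10.90 ✓; ∠(ZC, CS) = 81.10° ✗; |CS| = 23.90 ✓.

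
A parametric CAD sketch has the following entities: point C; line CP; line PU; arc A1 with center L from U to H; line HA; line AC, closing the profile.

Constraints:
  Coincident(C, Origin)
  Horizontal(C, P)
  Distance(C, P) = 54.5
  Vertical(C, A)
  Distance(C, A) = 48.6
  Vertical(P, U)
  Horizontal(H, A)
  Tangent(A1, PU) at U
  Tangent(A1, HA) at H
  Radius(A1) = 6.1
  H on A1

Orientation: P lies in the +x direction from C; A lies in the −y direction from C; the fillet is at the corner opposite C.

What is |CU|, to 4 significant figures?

69.11

C is at the origin; C and P share the same y with |CP| = 54.5 and P on the +x side, so P = (54.50, 0.000). C and A share the same x with |CA| = 48.6 and A on the −y side, so A = (0.000, -48.60). The virtual corner opposite C is at (54.50, -48.60). The tangent condition forces LU to be normal to PU and since A1 is tangent to HA there, LH ⟂ HA, with radius 6.1, so the center L sits 6.1 in from both sides at L = (48.40, -42.50). That places the tangent points at U = (54.50, -42.50) on PU and H = (48.40, -48.60) on HA. Then |CU| = |U − C| = 69.11.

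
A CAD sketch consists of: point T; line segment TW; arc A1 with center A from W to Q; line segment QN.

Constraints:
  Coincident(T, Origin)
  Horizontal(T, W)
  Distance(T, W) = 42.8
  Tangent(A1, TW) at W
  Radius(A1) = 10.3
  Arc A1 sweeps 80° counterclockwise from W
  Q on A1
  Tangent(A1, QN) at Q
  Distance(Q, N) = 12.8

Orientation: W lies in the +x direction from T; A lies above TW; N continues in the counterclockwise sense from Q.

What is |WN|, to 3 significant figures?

24.5

T is at the origin; T and W share the same y with |TW| = 42.8 and W on the +x side, so W = (42.8, 0.00). Tangency of A1 to TW means the radius AW is perpendicular to TW, so A = W + (0, 10.3) = (42.8, 10.3). On A1, W sits at bearing -90° from A; an 80° counterclockwise sweep puts Q at bearing -10°, so Q = A + 10.3·(cos -10°, sin -10°) = (52.9, 8.51). Since A1 is tangent to QN there, AQ ⟂ QN, so QN runs along (−sin -10°, cos -10°); with |QN| = 12.8, N = (55.2, 21.1). Then |WN| = |N − W| = 24.5.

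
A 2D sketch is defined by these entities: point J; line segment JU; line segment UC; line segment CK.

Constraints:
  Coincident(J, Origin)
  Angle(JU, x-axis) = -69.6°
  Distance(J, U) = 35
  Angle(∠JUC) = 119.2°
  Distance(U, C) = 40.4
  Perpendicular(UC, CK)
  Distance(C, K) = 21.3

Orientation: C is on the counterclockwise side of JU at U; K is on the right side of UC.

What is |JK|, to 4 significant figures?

77.41

∠JUC = 119.2°, so UC runs at -69.6° + (180° − 119.2°) = -8.800° from the x-axis; with |UC| = 40.4, C = U + 40.4·(cos -8.800°, sin -8.800°) = (52.12, -38.99). The perpendicularity gives CK at right angles to UC; with |CK| = 21.3 on the right of UC, K = C + 21.3·(-0.1530, -0.9882) = (48.87, -60.03). Then |JK| = |K − J| = 77.41.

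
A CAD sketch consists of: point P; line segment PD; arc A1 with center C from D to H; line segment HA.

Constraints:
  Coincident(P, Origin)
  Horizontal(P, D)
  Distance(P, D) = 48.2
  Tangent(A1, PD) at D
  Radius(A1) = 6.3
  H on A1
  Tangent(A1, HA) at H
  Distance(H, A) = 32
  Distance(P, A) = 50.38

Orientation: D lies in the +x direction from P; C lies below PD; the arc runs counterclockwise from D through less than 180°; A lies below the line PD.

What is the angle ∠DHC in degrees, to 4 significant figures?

51.29°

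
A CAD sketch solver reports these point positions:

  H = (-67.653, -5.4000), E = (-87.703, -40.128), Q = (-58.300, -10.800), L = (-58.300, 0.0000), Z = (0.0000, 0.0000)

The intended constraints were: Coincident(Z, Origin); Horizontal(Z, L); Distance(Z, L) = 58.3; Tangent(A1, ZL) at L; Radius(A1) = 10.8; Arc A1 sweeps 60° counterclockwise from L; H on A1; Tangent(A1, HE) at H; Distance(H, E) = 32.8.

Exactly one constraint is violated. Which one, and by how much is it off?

Distance(H, E) = 32.8 — off by 7.30.

Z = (0.00, 0.00) ✓; Z.y = 0.00, L.y = 0.00 ✓; |ZL| = 58.30 ✓; ∠(QL, LZ) = 90.00° ✓; |QL| = 10.80 ✓; bearing(Q→H) − bearing(Q→L) = 60.00° ✓; |QH| = 10.80 ✓; ∠(QH, HE) = 90.00° ✓; |HE| = 40.10 ✗.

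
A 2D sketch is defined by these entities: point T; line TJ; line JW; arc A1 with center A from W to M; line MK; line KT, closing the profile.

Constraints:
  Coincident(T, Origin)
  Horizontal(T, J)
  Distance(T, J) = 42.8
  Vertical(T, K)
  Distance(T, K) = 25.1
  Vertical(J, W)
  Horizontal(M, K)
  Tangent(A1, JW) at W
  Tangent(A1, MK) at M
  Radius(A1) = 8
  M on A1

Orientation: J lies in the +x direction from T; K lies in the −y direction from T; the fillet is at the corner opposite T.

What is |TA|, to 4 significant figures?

38.77

T is at the origin; TJ is horizontal with |TJ| = 42.8 and J on the +x side, so J = (42.80, 0.000). T and K share the same x with |TK| = 25.1 and K on the −y side, so K = (0.000, -25.10). The virtual corner opposite T is at (42.80, -25.10). A1 meets JW tangentially, so AW is at right angles to JW and tangency of A1 to MK means the radius AM is perpendicular to MK, with radius 8.0, so the center A sits 8.0 in from both sides at A = (34.80, -17.10). Then |TA| = |A − T| = 38.77.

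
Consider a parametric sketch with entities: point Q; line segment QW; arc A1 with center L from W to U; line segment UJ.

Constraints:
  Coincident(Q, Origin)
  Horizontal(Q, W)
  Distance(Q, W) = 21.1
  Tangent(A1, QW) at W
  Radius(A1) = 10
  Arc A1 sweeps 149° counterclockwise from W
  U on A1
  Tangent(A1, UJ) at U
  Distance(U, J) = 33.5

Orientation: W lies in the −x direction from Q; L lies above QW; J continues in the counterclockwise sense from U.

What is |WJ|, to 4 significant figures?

42.88

On A1, W sits at bearing -90° from L; a 149° counterclockwise sweep puts U at bearing 59°, so U = L + 10.0·(cos 59°, sin 59°) = (-15.95, 18.57). A1 meets UJ tangentially, so LU is at right angles to UJ, so UJ runs along (−sin 59°, cos 59°); with |UJ| = 33.5, J = (-44.66, 35.83). Then |WJ| = |J − W| = 42.88.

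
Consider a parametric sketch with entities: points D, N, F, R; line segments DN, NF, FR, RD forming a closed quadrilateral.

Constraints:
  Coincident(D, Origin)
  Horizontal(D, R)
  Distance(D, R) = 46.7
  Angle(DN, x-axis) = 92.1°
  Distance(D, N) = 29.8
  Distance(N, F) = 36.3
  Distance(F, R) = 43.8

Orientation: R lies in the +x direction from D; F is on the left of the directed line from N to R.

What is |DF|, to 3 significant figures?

53.3

D is at the origin; DR is horizontal with |DR| = 46.7 and R in +x, so R = (46.7, 0). DN runs at 92.1° with |DN| = 29.8, so N = (-1.09, 29.8). F is determined by |NF| = 36.3 and |FR| = 43.8 together: it lies at the intersection of circle(N, 36.3) and circle(R, 43.8). With |NR| = 56.3, the foot of the radical line on NR is 22.8 from N and the perpendicular offset is √(36.3² − 22.8²) = 28.2. Taking the left-of-NR solution: F = (33.2, 41.7).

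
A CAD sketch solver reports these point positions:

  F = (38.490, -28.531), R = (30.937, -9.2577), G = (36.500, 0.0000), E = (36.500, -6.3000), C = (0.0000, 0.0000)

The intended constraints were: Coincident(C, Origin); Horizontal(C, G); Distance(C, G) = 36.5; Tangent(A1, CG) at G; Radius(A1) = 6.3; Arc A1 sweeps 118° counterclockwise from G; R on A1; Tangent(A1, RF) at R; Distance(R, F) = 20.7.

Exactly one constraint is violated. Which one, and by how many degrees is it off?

Tangent(A1, RF) at R — off by 6.60°.

C = (0.00, 0.00) ✓; C.y = 0.00, G.y = 0.00 ✓; |CG| = 36.50 ✓; ∠(EG, GC) = 90.00° ✓; |EG| = 6.300 ✓; bearing(E→R) − bearing(E→G) = 118.0° ✓; |ER| = 6.300 ✓; ∠(ER, RF) = 96.60° ✗; |RF| = 20.70 ✓.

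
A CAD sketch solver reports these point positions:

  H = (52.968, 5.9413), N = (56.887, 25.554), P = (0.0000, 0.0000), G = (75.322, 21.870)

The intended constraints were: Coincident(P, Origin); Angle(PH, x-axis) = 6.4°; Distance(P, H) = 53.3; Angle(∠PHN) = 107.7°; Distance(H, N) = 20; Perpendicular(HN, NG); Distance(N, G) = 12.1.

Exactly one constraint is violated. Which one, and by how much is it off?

Distance(N, G) = 12.1 — off by 6.70.

P = (0.00, 0.00) ✓; PH at 6.400° ✓; |PH| = 53.30 ✓; ∠PHN = 107.7° ✓; |HN| = 20.00 ✓; ∠(HN, NG) = 90.00° ✓; |NG| = 18.80 ✗.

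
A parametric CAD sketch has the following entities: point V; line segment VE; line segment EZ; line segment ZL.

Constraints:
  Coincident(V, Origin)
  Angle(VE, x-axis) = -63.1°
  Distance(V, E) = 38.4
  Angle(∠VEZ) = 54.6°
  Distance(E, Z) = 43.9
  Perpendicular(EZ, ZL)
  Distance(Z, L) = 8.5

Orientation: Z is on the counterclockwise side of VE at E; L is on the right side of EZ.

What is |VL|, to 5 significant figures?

45.311

V is at the origin; VE runs at -63.1° with length 38.4, so E = 38.4·(cos -63.1°, sin -63.1°) = (17.373, -34.245). ∠VEZ = 54.6°, so EZ runs at -63.1° + (180° − 54.6°) = 62.300° from the x-axis; with |EZ| = 43.9, Z = E + 43.9·(cos 62.300°, sin 62.300°) = (37.780, 4.6238). EZ ⟂ ZL; with |ZL| = 8.5 on the right of EZ, L = Z + 8.5·(0.88539, -0.46484) = (45.306, 0.67260). Then |VL| = |L − V| = 45.311.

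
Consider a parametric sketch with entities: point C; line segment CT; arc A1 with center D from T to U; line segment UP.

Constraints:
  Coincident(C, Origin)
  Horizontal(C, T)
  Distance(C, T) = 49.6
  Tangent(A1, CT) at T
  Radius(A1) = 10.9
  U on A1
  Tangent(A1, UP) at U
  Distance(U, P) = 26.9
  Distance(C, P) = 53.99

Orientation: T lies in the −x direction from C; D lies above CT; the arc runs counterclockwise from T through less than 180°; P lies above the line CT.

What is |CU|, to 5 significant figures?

40.194

C is at the origin; C and T share the same y with |CT| = 49.6 and T on the −x side, so T = (-49.600, 0.0000). A1 meets CT tangentially, so DT is at right angles to CT, so D = T + (0, 10.9) = (-49.600, 10.900). Since DU ⟂ UP (tangency), |DP| = √(10.9² + 26.9²) = 29.024 regardless of where U sits on A1. So P lies on both circle(C, 53.99) and circle(D, 29.024); the above-CT intersection is P = (-38.593, 37.756). U is the foot of the tangent from P: U = (-38.700, 10.856).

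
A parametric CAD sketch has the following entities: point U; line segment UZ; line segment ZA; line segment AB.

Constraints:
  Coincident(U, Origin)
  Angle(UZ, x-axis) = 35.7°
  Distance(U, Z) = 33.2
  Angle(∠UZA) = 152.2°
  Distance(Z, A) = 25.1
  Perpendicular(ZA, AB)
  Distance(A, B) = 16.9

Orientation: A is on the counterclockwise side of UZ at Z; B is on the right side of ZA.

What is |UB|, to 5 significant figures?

63.368

U is at the origin; UZ runs at 35.7° with length 33.2, so Z = 33.2·(cos 35.7°, sin 35.7°) = (26.961, 19.374). ∠UZA = 152.2°, so ZA runs at 35.7° + (180° − 152.2°) = 63.500° from the x-axis; with |ZA| = 25.1, A = Z + 25.1·(cos 63.500°, sin 63.500°) = (38.161, 41.836). ZA ⟂ AB; with |AB| = 16.9 on the right of ZA, B = A + 16.9·(0.89493, -0.44620) = (53.285, 34.296). Then |UB| = |B − U| = 63.368.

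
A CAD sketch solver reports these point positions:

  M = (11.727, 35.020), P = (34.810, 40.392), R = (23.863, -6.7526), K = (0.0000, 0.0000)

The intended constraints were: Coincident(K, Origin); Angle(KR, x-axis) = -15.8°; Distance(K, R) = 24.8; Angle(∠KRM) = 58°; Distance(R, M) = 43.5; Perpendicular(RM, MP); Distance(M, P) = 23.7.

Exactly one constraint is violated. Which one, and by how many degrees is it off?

Perpendicular(RM, MP) — off by 3.10°.

K = (0.00, 0.00) ✓; KR at -15.80° ✓; |KR| = 24.80 ✓; ∠KRM = 58.00° ✓; |RM| = 43.50 ✓; ∠(RM, MP) = 93.10° ✗; |MP| = 23.70 ✓.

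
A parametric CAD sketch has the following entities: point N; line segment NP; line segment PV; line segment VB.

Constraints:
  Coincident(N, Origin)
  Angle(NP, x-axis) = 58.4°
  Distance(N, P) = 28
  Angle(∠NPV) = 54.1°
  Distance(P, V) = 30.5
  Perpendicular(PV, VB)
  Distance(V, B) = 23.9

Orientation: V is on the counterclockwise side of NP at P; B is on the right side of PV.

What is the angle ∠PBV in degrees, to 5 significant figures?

51.918°

∠NPV = 54.1°, so PV runs at 58.4° + (180° − 54.1°) = 184.30° from the x-axis; with |PV| = 30.5, V = P + 30.5·(cos 184.30°, sin 184.30°) = (-15.743, 21.562). The perpendicularity gives VB at right angles to PV; with |VB| = 23.9 on the right of PV, B = V + 23.9·(-0.074979, 0.99719) = (-17.535, 45.394). Then cos ∠PBV = BP·BV / (|BP||BV|), giving 51.918°.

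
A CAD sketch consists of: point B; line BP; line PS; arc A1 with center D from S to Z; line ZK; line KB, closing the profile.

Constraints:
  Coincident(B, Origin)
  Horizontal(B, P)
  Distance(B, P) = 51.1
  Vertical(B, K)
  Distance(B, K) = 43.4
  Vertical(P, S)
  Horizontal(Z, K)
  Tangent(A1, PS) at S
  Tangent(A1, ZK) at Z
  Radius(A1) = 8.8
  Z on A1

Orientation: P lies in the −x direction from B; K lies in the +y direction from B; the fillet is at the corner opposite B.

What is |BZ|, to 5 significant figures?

60.604

B is at the origin; BP is horizontal with |BP| = 51.1 and P on the −x side, so P = (-51.100, 0.0000). B and K share the same x with |BK| = 43.4 and K on the +y side, so K = (0.0000, 43.400). The virtual corner opposite B is at (-51.100, 43.400). Tangency of A1 to PS means the radius DS is perpendicular to PS and since A1 is tangent to ZK there, DZ ⟂ ZK, with radius 8.8, so the center D sits 8.8 in from both sides at D = (-42.300, 34.600). That places the tangent points at S = (-51.100, 34.600) on PS and Z = (-42.300, 43.400) on ZK. Then |BZ| = |Z − B| = 60.604.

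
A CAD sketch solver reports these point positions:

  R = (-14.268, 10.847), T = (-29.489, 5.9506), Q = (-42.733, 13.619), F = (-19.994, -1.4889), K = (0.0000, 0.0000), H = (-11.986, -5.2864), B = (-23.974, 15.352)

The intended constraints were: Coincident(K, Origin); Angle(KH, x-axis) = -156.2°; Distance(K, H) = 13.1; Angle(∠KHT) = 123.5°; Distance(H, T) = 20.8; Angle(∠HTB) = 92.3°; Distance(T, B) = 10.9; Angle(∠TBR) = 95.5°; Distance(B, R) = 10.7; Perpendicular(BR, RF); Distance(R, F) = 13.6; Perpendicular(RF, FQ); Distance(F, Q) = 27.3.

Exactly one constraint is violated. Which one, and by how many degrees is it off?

Perpendicular(RF, FQ) — off by 8.70°.

K = (0.00, 0.00) ✓; KH at -156.2° ✓; |KH| = 13.10 ✓; ∠KHT = 123.5° ✓; |HT| = 20.80 ✓; ∠HTB = 92.30° ✓; |TB| = 10.90 ✓; ∠TBR = 95.50° ✓; |BR| = 10.70 ✓; ∠(BR, RF) = 90.00° ✓; |RF| = 13.60 ✓; ∠(RF, FQ) = 98.70° ✗; |FQ| = 27.30 ✓.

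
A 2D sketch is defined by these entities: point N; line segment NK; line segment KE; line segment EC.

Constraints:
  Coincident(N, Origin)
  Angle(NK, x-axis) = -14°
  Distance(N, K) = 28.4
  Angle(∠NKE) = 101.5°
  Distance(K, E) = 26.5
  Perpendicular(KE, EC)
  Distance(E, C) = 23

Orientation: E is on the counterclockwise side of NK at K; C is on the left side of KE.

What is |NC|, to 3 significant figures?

32.5

∠NKE = 101.5°, so KE runs at -14.0° + (180° − 101.5°) = 64.5° from the x-axis; with |KE| = 26.5, E = K + 26.5·(cos 64.5°, sin 64.5°) = (39.0, 17.0). KE ⟂ EC; with |EC| = 23.0 on the left of KE, C = E + 23.0·(-0.903, 0.431) = (18.2, 26.9). Then |NC| = |C − N| = 32.5.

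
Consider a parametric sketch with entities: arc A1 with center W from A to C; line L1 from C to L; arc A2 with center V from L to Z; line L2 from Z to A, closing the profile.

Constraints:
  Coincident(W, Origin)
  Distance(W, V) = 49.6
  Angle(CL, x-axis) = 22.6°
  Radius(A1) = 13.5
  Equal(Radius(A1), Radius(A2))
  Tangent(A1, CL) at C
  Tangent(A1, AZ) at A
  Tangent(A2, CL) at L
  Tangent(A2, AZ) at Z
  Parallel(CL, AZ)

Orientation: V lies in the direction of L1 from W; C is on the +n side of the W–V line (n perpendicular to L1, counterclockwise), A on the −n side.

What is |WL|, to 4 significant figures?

51.40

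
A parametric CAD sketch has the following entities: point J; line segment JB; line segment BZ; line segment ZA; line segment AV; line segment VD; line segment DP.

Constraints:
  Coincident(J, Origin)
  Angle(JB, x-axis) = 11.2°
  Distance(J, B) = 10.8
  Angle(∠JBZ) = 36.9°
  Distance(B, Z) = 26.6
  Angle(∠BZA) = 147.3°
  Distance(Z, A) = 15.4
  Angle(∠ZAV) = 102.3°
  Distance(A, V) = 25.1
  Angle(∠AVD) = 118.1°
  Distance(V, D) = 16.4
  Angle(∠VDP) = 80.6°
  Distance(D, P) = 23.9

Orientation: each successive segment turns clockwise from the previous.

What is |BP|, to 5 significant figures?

18.335

∠AVD = 118.1° gives VD at 55.800° from the x-axis; with |VD| = 16.4, D = (-24.466, 13.997). ∠VDP = 80.6° gives DP at -43.600° from the x-axis; with |DP| = 23.9, P = (-7.1588, -2.4849). Then |BP| = |P − B| = 18.335.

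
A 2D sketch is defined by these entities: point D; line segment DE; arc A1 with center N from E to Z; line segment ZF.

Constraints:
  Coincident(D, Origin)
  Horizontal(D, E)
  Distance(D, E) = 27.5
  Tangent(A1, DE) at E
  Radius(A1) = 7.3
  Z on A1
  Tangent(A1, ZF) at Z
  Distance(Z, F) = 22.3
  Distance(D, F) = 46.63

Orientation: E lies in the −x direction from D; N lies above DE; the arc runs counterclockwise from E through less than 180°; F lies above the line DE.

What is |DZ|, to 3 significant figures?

25.1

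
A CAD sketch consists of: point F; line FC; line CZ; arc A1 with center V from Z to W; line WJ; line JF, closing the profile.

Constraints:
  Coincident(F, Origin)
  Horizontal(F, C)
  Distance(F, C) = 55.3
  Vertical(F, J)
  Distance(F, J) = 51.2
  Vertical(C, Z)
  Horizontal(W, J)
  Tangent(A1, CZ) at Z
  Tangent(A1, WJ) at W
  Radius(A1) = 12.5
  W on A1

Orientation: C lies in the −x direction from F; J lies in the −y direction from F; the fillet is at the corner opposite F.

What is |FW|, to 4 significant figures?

66.73

F is at the origin; FC is horizontal with |FC| = 55.3 and C on the −x side, so C = (-55.30, 0.000). FJ is vertical with |FJ| = 51.2 and J on the −y side, so J = (0.000, -51.20). The virtual corner opposite F is at (-55.30, -51.20). Tangency of A1 to CZ means the radius VZ is perpendicular to CZ and A1 meets WJ tangentially, so VW is at right angles to WJ, with radius 12.5, so the center V sits 12.5 in from both sides at V = (-42.80, -38.70). That places the tangent points at Z = (-55.30, -38.70) on CZ and W = (-42.80, -51.20) on WJ. Then |FW| = |W − F| = 66.73.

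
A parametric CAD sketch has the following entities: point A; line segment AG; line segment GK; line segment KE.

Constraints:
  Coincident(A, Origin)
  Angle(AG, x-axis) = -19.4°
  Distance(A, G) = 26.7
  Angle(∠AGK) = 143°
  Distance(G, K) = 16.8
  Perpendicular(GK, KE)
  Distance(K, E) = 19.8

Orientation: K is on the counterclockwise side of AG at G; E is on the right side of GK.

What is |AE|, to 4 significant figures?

52.34

∠AGK = 143.0°, so GK runs at -19.4° + (180° − 143.0°) = 17.60° from the x-axis; with |GK| = 16.8, K = G + 16.8·(cos 17.60°, sin 17.60°) = (41.20, -3.789). The perpendicularity gives KE at right angles to GK; with |KE| = 19.8 on the right of GK, E = K + 19.8·(0.3024, -0.9532) = (47.18, -22.66). Then |AE| = |E − A| = 52.34.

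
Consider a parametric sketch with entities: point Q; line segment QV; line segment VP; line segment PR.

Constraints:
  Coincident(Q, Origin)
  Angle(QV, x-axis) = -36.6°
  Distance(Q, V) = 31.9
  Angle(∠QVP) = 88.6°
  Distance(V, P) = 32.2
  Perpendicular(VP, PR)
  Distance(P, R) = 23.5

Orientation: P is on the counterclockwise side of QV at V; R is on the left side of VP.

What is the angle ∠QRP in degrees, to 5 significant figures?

104.95°

Q is at the origin; QV runs at -36.6° with length 31.9, so V = 31.9·(cos -36.6°, sin -36.6°) = (25.610, -19.020). ∠QVP = 88.6°, so VP runs at -36.6° + (180° − 88.6°) = 54.800° from the x-axis; with |VP| = 32.2, P = V + 32.2·(cos 54.800°, sin 54.800°) = (44.171, 7.2925). VP is perpendicular to PR; with |PR| = 23.5 on the left of VP, R = P + 23.5·(-0.81714, 0.57643) = (24.968, 20.839). Then cos ∠QRP = RQ·RP / (|RQ||RP|), giving 104.95°.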